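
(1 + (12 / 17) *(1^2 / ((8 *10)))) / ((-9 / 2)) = -343 / 1530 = -0.22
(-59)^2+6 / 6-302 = 3180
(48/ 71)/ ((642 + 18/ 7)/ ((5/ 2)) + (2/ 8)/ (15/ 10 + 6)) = 10080/ 3844721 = 0.00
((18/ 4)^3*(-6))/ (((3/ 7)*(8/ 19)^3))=-35001477/ 2048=-17090.56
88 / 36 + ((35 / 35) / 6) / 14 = 619 / 252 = 2.46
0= 0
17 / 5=3.40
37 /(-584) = -37 /584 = -0.06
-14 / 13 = -1.08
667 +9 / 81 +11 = 6103 / 9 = 678.11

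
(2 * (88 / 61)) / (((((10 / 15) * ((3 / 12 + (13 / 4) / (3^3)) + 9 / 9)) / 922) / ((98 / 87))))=214685856 / 65453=3280.00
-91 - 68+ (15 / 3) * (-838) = -4349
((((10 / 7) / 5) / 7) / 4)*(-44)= -22 / 49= -0.45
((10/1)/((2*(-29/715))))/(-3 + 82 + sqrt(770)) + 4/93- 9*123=-1108.11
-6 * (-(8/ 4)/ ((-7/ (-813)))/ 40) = 2439/ 70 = 34.84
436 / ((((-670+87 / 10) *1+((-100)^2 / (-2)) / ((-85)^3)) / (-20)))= 428413600 / 32489269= 13.19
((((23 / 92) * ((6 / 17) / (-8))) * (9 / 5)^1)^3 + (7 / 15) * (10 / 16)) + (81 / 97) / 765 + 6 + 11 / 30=4874677958647 / 731997696000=6.66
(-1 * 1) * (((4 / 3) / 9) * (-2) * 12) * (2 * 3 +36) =149.33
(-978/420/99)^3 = -4330747/332812557000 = -0.00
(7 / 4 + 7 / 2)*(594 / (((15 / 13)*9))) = 3003 / 10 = 300.30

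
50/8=25/4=6.25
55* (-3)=-165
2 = 2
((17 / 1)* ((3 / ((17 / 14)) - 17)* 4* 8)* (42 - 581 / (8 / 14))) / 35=1100632 / 5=220126.40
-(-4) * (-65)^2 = 16900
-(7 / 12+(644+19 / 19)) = -7747 / 12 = -645.58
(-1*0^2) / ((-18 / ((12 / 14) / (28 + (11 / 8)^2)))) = 0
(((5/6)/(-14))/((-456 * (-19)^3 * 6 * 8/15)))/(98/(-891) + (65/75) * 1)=-12375/1574494534144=-0.00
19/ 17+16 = 291/ 17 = 17.12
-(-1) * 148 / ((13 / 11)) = 1628 / 13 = 125.23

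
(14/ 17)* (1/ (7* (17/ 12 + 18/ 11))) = 264/ 6851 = 0.04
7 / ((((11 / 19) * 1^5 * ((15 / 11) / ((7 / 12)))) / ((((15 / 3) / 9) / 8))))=931 / 2592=0.36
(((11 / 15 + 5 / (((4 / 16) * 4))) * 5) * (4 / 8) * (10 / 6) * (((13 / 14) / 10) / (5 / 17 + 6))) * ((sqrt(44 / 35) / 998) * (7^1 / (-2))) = -9503 * sqrt(385) / 134550360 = -0.00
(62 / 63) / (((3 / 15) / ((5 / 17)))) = 1550 / 1071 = 1.45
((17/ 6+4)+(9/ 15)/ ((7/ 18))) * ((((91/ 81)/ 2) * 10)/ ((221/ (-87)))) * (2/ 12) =-51011/ 16524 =-3.09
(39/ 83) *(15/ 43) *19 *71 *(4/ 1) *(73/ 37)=230436180/ 132053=1745.03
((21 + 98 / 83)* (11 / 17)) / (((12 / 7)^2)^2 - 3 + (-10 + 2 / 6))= -145867953 / 40961330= -3.56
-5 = -5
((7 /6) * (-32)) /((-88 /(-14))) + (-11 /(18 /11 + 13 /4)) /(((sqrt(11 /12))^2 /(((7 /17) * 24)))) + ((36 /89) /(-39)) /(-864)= -101175777811 /3349237320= -30.21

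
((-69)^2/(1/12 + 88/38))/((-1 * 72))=-30153/1094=-27.56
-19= -19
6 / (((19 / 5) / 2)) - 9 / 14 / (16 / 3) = 12927 / 4256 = 3.04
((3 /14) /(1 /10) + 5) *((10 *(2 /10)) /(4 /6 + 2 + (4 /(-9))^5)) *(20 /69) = 984150 /629671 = 1.56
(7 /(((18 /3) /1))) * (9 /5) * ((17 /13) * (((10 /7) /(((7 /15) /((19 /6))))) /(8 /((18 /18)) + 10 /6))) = 14535 /5278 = 2.75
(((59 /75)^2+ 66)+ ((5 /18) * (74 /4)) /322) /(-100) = -53641017 /80500000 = -0.67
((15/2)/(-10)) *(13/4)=-39/16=-2.44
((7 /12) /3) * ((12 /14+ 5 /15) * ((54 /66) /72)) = 25 /9504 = 0.00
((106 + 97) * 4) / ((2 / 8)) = 3248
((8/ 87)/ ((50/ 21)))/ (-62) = -0.00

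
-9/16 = -0.56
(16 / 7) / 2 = 8 / 7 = 1.14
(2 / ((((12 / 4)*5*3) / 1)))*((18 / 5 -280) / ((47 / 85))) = -46988 / 2115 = -22.22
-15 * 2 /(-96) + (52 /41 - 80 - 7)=-56035 /656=-85.42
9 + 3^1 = 12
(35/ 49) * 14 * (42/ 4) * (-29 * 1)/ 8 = -3045/ 8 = -380.62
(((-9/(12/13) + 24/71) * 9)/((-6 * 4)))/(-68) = -8019/154496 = -0.05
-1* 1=-1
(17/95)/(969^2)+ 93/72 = 54220403/41977080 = 1.29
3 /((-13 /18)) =-54 /13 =-4.15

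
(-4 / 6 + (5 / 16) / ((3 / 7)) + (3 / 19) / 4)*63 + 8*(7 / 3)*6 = 36001 / 304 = 118.42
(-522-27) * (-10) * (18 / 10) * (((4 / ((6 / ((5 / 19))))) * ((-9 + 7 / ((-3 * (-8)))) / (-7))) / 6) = 10065 / 28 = 359.46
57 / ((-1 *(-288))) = 19 / 96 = 0.20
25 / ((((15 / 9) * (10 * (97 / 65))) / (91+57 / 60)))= 71721 / 776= 92.42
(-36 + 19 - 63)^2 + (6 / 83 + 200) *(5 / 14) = 3759915 / 581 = 6471.45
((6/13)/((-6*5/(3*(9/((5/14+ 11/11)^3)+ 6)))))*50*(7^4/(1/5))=-23715877500/89167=-265971.46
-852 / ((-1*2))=426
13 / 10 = 1.30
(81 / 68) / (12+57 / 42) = 567 / 6358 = 0.09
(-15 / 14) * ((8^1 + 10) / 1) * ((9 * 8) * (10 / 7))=-97200 / 49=-1983.67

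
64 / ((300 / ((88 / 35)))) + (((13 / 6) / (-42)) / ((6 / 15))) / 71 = 2391107 / 4473000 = 0.53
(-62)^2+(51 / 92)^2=32538217 / 8464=3844.31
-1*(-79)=79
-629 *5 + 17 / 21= -66028 / 21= -3144.19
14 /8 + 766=3071 /4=767.75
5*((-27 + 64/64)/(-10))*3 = 39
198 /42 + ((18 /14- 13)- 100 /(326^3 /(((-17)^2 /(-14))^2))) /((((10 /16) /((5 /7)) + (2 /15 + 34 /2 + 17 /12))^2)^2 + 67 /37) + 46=145137562258899500330515 /2861872068176128956151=50.71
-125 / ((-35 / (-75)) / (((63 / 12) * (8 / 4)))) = -5625 / 2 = -2812.50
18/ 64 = 9/ 32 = 0.28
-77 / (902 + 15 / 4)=-308 / 3623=-0.09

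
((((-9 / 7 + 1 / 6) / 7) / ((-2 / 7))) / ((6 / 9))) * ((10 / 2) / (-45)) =-47 / 504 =-0.09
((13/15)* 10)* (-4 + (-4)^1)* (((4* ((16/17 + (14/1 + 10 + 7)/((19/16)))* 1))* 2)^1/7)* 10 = -21431.08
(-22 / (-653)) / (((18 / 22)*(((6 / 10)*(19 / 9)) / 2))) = 2420 / 37221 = 0.07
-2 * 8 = -16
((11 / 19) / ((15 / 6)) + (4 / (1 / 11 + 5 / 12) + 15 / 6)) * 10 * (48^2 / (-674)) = -155627136 / 429001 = -362.77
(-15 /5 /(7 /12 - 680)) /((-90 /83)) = -166 /40765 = -0.00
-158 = -158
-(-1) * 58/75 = 58/75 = 0.77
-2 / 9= -0.22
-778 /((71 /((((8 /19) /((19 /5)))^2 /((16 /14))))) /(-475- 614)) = 1186138800 /9252791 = 128.19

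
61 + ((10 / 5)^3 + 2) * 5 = 111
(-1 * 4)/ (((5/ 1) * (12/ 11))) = -11/ 15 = -0.73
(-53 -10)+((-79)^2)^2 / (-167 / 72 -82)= -2804788305 / 6071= -461997.74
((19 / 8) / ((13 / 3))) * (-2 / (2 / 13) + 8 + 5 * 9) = 285 / 13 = 21.92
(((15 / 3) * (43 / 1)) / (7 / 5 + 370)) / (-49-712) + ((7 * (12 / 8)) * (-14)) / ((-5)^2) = -207763894 / 35329425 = -5.88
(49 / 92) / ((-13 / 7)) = -343 / 1196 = -0.29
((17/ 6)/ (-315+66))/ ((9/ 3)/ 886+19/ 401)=-177643/ 792567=-0.22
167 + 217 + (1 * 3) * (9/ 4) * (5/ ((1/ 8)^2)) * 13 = 28464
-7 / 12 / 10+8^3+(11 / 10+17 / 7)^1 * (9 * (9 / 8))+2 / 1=923443 / 1680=549.67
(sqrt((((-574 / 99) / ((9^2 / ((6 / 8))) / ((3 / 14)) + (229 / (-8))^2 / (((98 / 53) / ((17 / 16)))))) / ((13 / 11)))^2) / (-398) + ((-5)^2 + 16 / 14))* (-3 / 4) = -416818934437793 / 21258535171692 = -19.61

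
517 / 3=172.33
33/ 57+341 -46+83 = 7193/ 19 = 378.58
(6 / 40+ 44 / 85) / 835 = 227 / 283900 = 0.00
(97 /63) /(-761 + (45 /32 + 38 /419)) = -1300576 /641555271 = -0.00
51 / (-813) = -17 / 271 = -0.06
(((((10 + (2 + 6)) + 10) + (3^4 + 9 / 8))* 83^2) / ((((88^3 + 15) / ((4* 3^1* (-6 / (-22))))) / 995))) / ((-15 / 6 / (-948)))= 10304715746412 / 7496357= 1374629.80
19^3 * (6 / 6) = 6859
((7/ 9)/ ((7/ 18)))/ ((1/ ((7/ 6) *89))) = 623/ 3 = 207.67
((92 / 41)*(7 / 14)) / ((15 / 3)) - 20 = -4054 / 205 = -19.78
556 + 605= 1161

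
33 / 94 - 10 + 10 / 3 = -1781 / 282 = -6.32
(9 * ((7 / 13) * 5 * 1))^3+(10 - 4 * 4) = 31242693 / 2197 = 14220.62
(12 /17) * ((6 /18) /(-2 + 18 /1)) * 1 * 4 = 1 /17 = 0.06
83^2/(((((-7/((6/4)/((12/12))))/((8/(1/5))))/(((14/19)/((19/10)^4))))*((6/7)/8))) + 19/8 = -617207354119/19808792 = -31158.25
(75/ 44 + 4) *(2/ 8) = 251/ 176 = 1.43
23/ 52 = 0.44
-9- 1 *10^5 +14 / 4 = -200011 / 2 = -100005.50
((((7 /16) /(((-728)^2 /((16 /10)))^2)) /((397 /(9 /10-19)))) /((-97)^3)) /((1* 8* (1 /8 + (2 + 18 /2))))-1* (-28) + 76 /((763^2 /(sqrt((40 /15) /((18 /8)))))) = 28.00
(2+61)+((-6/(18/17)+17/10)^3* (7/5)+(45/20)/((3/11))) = -2177363/135000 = -16.13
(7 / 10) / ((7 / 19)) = 19 / 10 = 1.90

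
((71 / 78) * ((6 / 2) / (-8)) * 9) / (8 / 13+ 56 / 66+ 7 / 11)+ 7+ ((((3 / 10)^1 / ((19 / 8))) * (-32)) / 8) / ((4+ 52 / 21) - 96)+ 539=175254160341 / 321837200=544.54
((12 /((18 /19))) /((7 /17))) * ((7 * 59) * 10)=381140 /3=127046.67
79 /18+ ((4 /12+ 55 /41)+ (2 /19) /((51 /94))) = 1491673 /238374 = 6.26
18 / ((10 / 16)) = 144 / 5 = 28.80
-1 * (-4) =4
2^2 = 4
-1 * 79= -79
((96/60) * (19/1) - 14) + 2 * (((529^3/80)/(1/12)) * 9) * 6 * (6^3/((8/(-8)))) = -2590035913862/5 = -518007182772.40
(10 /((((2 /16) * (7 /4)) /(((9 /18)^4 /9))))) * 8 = 160 /63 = 2.54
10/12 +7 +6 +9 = 137/6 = 22.83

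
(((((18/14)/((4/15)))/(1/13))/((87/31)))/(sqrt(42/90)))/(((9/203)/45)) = 90675 * sqrt(105)/28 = 33183.65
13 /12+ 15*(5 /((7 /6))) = 65.37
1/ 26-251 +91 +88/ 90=-186011/ 1170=-158.98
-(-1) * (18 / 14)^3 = 729 / 343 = 2.13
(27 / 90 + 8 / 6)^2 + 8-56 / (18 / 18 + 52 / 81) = -400781 / 17100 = -23.44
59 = 59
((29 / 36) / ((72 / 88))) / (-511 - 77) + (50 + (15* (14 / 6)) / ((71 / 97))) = 1323083191 / 13526352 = 97.82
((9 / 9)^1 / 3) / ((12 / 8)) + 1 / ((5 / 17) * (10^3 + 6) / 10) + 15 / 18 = 9863 / 9054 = 1.09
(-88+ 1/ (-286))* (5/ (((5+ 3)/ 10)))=-629225/ 1144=-550.02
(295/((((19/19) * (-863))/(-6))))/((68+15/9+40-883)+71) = -0.00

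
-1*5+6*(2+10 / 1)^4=124411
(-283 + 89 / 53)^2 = 222308100 / 2809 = 79141.37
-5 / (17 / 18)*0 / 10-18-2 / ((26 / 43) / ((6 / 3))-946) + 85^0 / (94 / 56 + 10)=-26465272 / 1477495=-17.91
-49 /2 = -24.50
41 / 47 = 0.87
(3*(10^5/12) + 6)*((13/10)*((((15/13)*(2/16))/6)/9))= 12503/144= 86.83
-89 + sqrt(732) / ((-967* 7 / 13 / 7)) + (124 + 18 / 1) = 53 - 26* sqrt(183) / 967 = 52.64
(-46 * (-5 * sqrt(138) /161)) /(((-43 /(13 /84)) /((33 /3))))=-715 * sqrt(138) /12642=-0.66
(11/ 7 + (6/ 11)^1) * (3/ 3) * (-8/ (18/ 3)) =-652/ 231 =-2.82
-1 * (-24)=24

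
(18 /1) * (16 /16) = 18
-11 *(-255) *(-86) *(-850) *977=200329453500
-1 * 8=-8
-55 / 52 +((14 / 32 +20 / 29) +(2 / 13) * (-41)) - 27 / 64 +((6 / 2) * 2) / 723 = -6.65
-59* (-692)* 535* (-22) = -480545560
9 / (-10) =-9 / 10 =-0.90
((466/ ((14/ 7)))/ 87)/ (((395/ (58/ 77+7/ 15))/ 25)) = 328297/ 1587663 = 0.21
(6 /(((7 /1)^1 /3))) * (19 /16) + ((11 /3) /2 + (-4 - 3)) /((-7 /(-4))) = 17 /168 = 0.10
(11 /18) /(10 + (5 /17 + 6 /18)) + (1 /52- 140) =-1478849 /10569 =-139.92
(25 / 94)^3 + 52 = 43205993 / 830584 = 52.02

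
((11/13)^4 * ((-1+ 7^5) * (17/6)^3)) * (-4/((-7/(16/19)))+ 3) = 93284954622079/136750068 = 682156.55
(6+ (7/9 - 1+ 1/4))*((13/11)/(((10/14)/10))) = 19747/198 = 99.73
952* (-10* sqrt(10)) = -9520* sqrt(10) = -30104.88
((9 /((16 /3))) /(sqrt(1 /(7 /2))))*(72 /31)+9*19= 243*sqrt(14) /124+171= 178.33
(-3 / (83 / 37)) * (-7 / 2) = 777 / 166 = 4.68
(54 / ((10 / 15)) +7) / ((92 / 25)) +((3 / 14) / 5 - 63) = -62861 / 1610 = -39.04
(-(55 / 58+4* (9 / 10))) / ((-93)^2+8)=-0.00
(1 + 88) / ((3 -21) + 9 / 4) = -356 / 63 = -5.65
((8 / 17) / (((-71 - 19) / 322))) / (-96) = 161 / 9180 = 0.02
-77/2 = -38.50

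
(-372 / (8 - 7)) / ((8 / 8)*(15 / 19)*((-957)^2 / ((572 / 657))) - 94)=-367536 / 820424573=-0.00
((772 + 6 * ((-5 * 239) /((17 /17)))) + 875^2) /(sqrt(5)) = 339536.64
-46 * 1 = -46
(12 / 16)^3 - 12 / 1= -741 / 64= -11.58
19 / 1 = 19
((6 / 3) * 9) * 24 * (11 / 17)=4752 / 17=279.53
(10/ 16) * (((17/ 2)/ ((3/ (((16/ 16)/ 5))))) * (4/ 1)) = 17/ 12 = 1.42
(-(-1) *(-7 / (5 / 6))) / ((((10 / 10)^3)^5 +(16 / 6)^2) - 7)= -189 / 25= -7.56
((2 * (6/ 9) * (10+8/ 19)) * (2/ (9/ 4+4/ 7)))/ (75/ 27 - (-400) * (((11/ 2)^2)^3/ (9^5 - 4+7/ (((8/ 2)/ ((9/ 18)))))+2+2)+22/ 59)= 3708224549568/ 674171474829241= 0.01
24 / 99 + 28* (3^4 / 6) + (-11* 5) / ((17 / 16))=183154 / 561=326.48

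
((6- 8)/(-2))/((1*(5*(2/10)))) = 1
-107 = -107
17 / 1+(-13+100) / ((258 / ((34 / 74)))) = 54587 / 3182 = 17.15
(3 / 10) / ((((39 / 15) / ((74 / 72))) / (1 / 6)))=37 / 1872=0.02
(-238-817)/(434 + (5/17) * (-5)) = -17935/7353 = -2.44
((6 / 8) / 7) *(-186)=-19.93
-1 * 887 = -887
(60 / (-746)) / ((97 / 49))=-1470 / 36181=-0.04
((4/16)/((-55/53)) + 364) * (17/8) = 1360459/1760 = 772.99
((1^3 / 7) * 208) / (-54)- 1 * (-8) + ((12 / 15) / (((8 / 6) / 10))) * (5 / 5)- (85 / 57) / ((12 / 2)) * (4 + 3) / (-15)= 97429 / 7182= 13.57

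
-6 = -6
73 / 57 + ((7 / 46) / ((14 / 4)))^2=38674 / 30153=1.28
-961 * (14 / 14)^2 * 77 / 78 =-73997 / 78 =-948.68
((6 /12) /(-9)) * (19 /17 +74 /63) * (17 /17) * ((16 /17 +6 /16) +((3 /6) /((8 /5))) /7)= -6360905 /36705312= -0.17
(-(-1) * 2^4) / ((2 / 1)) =8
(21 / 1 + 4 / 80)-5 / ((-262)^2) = 1806189 / 85805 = 21.05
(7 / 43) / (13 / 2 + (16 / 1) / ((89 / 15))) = 1246 / 70391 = 0.02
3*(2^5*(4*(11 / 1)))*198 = 836352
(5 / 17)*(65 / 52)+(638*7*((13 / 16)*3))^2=128930475073 / 1088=118502274.88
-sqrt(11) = -3.32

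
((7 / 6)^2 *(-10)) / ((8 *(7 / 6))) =-35 / 24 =-1.46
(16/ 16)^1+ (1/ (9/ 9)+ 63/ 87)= 79/ 29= 2.72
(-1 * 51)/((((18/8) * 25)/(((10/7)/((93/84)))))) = -544/465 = -1.17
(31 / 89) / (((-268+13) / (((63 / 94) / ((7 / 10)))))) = -93 / 71111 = -0.00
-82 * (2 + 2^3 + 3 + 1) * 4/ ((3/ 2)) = -9184/ 3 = -3061.33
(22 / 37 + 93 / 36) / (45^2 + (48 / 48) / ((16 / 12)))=1411 / 899433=0.00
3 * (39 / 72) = 13 / 8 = 1.62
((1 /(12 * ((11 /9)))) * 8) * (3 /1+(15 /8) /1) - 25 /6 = -199 /132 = -1.51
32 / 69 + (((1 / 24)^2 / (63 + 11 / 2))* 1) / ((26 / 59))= 10943821 / 23594688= 0.46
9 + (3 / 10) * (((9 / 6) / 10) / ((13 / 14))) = 11763 / 1300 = 9.05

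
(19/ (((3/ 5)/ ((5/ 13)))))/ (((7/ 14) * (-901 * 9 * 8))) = -475/ 1265004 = -0.00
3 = 3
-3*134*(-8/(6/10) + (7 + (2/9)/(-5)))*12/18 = 76916/45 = 1709.24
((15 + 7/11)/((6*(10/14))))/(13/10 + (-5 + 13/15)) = -1.29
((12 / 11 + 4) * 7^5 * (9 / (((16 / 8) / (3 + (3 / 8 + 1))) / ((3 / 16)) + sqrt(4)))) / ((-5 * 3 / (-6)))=177885288 / 2563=69405.11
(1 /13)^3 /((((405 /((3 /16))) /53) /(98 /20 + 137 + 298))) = 233147 /47455200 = 0.00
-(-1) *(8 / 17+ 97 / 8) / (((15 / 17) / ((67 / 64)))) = 38257 / 2560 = 14.94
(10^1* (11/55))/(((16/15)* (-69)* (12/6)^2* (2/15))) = -75/1472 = -0.05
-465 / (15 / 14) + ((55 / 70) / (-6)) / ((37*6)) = -8093243 / 18648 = -434.00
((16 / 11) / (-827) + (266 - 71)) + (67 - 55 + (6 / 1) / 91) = 171413315 / 827827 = 207.06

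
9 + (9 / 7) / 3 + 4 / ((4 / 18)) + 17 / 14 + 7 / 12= 2455 / 84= 29.23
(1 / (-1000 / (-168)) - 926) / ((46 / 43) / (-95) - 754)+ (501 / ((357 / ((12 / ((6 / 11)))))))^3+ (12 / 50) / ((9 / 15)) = 3819015136884247127 / 129762972540600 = 29430.70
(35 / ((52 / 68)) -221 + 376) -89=1453 / 13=111.77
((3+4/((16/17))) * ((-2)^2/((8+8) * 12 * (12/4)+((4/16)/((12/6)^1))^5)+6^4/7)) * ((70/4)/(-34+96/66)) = -2438565566635/3378512051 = -721.79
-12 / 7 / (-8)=3 / 14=0.21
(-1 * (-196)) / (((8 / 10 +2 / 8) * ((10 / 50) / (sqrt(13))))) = 2800 * sqrt(13) / 3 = 3365.18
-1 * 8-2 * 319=-646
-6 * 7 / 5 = -42 / 5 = -8.40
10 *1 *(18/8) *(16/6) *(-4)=-240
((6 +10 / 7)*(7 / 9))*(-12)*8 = -1664 / 3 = -554.67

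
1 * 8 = 8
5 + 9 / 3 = 8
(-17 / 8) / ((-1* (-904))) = -17 / 7232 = -0.00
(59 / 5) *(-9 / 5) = -531 / 25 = -21.24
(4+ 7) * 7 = 77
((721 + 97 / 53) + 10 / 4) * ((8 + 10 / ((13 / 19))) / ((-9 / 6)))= -7534730 / 689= -10935.75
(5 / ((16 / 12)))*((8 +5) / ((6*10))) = 13 / 16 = 0.81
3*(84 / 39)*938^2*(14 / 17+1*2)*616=2185279100928 / 221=9888140728.18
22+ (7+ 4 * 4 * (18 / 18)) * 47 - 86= 1017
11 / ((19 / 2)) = 22 / 19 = 1.16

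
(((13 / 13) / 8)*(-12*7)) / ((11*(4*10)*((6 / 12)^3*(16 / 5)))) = -0.06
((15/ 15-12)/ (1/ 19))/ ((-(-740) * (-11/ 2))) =19/ 370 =0.05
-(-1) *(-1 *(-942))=942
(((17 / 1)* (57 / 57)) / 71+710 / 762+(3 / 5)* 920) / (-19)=-14963834 / 513969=-29.11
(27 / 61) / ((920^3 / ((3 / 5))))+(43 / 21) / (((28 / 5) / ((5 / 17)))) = 63828082202419 / 593512100160000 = 0.11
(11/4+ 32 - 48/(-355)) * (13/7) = 64.79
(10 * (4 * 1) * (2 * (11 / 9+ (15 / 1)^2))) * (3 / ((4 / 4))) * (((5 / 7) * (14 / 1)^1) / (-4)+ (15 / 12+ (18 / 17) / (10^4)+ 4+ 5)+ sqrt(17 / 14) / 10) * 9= 24432 * sqrt(238) / 7+ 8047399944 / 2125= 3840857.24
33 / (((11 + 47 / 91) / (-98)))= -147147 / 524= -280.81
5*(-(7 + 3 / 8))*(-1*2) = 73.75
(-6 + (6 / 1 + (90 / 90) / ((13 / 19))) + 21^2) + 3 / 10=57559 / 130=442.76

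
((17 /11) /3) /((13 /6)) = 34 /143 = 0.24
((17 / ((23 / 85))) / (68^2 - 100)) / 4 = 1445 / 416208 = 0.00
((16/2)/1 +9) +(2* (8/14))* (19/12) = 18.81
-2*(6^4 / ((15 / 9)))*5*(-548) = 4261248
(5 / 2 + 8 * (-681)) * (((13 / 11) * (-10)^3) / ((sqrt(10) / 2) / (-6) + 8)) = 424749000 * sqrt(10) / 50633 + 40775904000 / 50633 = 831850.34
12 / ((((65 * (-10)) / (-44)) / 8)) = 2112 / 325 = 6.50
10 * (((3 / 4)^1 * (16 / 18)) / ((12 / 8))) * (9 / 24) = 5 / 3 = 1.67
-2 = -2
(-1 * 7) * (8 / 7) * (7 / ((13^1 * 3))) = -56 / 39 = -1.44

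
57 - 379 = -322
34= 34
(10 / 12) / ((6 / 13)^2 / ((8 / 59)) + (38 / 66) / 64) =297440 / 563947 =0.53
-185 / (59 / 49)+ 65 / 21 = -186530 / 1239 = -150.55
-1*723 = -723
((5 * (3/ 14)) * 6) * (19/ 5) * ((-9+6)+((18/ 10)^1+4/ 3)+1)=969/ 35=27.69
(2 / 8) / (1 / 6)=3 / 2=1.50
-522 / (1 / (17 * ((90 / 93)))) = -266220 / 31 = -8587.74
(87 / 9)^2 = 841 / 9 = 93.44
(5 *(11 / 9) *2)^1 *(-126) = -1540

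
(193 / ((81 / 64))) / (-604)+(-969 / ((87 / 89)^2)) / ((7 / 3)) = -31310984629 / 72003897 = -434.85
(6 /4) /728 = 0.00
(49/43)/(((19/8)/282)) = 110544/817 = 135.30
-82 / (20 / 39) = -1599 / 10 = -159.90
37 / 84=0.44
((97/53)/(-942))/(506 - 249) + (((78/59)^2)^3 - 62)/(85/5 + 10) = -10222024619152484365/4870959011082589158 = -2.10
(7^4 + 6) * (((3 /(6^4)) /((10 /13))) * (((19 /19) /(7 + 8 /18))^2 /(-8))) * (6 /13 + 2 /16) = -0.01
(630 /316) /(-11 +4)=-0.28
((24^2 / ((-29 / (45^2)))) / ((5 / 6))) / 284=-349920 / 2059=-169.95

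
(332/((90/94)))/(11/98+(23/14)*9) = 382298/16425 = 23.28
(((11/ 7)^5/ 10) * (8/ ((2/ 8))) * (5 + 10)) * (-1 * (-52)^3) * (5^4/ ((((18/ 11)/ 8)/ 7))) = 9963825963520000/ 7203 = 1383288347010.97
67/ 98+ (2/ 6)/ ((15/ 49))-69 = -296473/ 4410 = -67.23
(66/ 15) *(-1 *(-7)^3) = 7546/ 5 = 1509.20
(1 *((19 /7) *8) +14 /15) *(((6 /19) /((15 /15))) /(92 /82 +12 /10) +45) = 16178723 /15827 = 1022.22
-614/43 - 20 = -1474/43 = -34.28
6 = 6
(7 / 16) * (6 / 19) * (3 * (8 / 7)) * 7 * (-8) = -504 / 19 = -26.53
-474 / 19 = -24.95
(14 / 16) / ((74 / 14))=49 / 296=0.17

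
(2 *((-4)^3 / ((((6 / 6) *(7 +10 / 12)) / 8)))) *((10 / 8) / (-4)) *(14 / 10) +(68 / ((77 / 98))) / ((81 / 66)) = 162064 / 1269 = 127.71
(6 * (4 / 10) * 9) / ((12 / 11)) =19.80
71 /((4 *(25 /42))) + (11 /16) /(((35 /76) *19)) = 20929 /700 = 29.90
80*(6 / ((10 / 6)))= 288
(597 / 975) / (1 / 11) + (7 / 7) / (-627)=1372178 / 203775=6.73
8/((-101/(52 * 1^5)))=-4.12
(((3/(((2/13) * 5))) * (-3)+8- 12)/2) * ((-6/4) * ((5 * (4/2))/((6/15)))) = 2355/8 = 294.38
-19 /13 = -1.46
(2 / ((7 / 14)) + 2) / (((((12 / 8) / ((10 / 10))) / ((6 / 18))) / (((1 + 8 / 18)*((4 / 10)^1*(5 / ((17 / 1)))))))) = 104 / 459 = 0.23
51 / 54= 17 / 18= 0.94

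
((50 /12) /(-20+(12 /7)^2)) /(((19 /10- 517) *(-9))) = -6125 /116268372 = -0.00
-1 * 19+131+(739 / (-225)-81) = 6236 / 225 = 27.72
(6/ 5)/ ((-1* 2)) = -3/ 5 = -0.60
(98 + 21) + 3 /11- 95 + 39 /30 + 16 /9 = 27077 /990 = 27.35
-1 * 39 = -39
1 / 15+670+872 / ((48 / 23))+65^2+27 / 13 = 690947 / 130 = 5314.98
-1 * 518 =-518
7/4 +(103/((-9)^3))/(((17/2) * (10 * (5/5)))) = 433343/247860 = 1.75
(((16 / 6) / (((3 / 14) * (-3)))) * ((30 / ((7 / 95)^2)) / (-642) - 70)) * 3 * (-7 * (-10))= 65941600 / 963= 68475.18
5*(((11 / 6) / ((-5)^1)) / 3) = -0.61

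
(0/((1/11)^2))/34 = 0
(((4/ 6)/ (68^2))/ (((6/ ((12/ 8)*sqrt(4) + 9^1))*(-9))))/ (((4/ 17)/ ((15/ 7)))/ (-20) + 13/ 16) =-0.00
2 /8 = 1 /4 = 0.25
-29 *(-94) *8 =21808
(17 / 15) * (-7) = -7.93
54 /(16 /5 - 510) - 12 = -15339 /1267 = -12.11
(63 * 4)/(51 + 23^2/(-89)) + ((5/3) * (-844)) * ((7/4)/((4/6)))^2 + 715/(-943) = -293075276143/30251440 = -9687.98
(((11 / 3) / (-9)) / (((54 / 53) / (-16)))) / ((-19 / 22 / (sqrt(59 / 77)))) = -9328 *sqrt(4543) / 96957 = -6.48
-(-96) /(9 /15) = 160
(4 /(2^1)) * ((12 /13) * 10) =240 /13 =18.46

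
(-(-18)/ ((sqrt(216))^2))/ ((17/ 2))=1/ 102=0.01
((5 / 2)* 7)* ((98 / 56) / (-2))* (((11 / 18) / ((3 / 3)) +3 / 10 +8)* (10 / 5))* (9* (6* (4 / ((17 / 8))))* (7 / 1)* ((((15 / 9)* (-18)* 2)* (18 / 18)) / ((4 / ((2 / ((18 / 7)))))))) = 38512040 / 17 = 2265414.12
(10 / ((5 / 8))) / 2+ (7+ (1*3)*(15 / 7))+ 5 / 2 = 335 / 14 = 23.93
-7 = -7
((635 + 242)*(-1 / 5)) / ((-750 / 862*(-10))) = -377987 / 18750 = -20.16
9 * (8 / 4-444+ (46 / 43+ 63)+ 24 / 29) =-4232223 / 1247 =-3393.92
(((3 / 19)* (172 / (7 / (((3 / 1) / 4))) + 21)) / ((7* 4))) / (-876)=-69 / 271852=-0.00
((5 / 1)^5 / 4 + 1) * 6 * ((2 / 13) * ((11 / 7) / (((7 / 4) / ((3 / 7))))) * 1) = 177012 / 637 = 277.88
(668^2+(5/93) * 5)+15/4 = 165996823/372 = 446228.02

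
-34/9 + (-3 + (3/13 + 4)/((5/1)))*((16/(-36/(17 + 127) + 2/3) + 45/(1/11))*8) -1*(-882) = -4862912/585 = -8312.67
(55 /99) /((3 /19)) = 95 /27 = 3.52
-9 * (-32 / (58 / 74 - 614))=-1184 / 2521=-0.47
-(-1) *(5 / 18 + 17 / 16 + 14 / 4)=697 / 144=4.84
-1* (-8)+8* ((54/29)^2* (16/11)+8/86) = 19528040/397793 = 49.09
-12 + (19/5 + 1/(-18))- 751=-68333/90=-759.26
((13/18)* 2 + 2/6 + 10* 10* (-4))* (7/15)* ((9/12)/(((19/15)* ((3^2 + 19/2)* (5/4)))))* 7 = -351232/10545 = -33.31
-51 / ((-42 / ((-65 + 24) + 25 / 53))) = -18258 / 371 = -49.21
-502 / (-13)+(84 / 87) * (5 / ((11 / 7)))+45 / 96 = 5594301 / 132704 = 42.16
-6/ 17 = -0.35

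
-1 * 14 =-14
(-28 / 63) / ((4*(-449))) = 0.00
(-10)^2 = 100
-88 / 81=-1.09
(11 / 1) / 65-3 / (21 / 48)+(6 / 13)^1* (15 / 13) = -36409 / 5915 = -6.16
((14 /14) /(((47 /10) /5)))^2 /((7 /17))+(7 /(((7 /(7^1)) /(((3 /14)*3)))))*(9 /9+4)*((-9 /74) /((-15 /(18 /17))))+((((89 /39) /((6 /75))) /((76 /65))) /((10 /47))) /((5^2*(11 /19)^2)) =939185509415 /56489926416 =16.63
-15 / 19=-0.79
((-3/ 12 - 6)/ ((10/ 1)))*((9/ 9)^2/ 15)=-1/ 24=-0.04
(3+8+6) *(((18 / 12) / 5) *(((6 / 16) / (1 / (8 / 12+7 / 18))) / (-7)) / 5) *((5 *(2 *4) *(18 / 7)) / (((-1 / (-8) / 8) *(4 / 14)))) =-46512 / 35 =-1328.91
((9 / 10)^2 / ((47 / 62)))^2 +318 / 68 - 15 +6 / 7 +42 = 22130668149 / 657177500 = 33.68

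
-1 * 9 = -9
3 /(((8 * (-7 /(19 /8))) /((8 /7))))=-57 /392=-0.15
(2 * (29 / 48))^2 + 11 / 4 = 2425 / 576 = 4.21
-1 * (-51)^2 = -2601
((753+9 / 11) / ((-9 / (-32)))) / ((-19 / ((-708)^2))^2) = 7407979861671936 / 3971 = 1865519985311.49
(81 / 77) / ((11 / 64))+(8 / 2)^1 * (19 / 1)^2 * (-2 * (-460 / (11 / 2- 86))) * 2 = -27950656 / 847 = -32999.59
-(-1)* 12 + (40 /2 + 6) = 38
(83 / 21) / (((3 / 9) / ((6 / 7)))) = 498 / 49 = 10.16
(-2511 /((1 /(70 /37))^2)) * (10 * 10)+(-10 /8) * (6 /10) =-4921564107 /5476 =-898751.66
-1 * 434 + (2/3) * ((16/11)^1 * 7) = -14098/33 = -427.21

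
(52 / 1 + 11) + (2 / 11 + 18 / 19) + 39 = 21554 / 209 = 103.13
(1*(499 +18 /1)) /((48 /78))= 6721 /8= 840.12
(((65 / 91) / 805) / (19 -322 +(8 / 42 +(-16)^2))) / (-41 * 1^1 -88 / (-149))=149 / 317633841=0.00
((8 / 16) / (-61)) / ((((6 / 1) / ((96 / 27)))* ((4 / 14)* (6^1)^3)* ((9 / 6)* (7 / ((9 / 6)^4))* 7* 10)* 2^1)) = -1 / 3689280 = -0.00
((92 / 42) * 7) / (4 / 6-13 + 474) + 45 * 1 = 62371 / 1385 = 45.03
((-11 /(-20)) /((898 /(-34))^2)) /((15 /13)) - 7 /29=-422163617 /1753928700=-0.24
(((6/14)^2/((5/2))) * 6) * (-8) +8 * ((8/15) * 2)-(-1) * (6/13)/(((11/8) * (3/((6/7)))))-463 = -9625459/21021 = -457.90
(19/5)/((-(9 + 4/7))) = -133/335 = -0.40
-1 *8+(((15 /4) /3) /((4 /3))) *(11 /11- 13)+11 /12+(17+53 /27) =17 /27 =0.63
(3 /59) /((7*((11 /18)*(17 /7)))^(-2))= 34969 /6372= 5.49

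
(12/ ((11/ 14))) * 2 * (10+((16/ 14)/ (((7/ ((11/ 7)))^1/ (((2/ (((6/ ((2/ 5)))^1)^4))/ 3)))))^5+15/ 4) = 7672414379128864075072763443238799281956/ 18267653283640152559697055816650390625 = 420.00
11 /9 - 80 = -709 /9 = -78.78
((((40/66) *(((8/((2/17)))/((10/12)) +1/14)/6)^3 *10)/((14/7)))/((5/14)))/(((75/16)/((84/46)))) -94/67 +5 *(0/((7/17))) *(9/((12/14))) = 50068695319634/6007010625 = 8335.04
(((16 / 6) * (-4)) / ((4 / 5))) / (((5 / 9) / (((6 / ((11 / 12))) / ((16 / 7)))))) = -756 / 11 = -68.73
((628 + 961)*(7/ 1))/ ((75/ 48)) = 177968/ 25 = 7118.72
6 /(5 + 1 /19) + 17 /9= 443 /144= 3.08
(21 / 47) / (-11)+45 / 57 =7356 / 9823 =0.75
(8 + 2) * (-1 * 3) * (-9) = 270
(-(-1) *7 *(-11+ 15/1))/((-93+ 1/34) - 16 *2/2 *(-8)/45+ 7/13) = -79560/254557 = -0.31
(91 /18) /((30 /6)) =91 /90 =1.01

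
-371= -371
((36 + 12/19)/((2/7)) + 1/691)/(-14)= -1683295/183806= -9.16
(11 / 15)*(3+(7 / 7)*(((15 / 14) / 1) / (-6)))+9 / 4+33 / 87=28613 / 6090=4.70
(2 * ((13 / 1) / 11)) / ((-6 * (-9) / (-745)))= -9685 / 297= -32.61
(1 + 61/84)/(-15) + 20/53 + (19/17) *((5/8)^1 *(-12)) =-1843679/227052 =-8.12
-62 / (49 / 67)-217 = -14787 / 49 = -301.78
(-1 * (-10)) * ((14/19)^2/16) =0.34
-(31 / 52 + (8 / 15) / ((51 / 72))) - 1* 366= -1623683 / 4420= -367.35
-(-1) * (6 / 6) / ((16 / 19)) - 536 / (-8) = 1091 / 16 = 68.19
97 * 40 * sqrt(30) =3880 * sqrt(30) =21251.64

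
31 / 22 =1.41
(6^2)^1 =36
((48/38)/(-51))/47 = -8/15181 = -0.00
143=143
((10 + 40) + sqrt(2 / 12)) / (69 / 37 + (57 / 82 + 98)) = 1517*sqrt(6) / 915297 + 151700 / 305099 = 0.50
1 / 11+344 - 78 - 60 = 206.09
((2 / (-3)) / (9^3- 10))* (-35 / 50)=7 / 10785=0.00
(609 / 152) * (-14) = -4263 / 76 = -56.09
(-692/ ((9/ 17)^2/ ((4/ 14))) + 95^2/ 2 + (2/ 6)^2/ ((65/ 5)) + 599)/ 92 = 64954483/ 1356264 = 47.89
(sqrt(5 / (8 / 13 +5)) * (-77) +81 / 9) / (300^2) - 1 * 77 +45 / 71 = -54219929 / 710000 - 77 * sqrt(4745) / 6570000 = -76.37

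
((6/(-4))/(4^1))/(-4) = 3/32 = 0.09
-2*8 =-16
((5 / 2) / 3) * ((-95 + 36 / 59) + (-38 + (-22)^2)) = 34575 / 118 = 293.01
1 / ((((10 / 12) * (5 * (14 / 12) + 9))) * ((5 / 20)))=0.32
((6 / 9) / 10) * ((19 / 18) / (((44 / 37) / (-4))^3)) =-962407 / 359370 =-2.68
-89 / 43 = -2.07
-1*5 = -5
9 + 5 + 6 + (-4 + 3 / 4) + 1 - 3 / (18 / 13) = 187 / 12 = 15.58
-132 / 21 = -44 / 7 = -6.29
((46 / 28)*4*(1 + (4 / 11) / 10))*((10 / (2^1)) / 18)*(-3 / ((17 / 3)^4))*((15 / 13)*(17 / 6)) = -176985 / 9835826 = -0.02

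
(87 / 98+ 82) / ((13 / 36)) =146214 / 637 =229.54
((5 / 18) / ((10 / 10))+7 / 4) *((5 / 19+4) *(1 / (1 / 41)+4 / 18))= 27083 / 76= 356.36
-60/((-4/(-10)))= -150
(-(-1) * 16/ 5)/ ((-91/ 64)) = -1024/ 455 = -2.25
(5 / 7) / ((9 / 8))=40 / 63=0.63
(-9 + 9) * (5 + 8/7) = 0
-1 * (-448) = 448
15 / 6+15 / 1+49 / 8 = 189 / 8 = 23.62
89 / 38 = 2.34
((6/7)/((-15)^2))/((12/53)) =53/3150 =0.02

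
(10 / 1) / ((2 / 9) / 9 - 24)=-405 / 971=-0.42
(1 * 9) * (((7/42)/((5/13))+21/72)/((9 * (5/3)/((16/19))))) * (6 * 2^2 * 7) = 29232/475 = 61.54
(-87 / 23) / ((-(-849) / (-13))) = 377 / 6509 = 0.06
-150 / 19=-7.89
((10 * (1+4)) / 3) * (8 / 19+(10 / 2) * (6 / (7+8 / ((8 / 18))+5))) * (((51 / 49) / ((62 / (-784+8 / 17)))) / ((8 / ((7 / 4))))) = -1123875 / 16492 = -68.15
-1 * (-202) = 202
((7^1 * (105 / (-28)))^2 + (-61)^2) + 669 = 81265 / 16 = 5079.06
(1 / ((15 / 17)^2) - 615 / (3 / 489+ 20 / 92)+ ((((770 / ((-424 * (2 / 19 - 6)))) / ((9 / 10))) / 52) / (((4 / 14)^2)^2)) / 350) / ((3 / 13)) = -731676335751571 / 61397913600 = -11916.96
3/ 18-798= -4787/ 6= -797.83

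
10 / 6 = 5 / 3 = 1.67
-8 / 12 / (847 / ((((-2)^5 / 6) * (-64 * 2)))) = -4096 / 7623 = -0.54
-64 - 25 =-89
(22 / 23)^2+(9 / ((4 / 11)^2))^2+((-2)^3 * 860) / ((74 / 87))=-17313078539 / 5010688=-3455.23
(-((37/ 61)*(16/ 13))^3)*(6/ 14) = -622424064/ 3490740799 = -0.18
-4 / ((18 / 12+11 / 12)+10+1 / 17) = -0.32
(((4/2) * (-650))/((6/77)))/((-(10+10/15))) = 25025/16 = 1564.06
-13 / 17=-0.76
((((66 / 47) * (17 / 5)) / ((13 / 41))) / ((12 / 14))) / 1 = 17.57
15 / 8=1.88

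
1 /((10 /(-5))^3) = -1 /8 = -0.12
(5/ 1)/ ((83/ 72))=360/ 83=4.34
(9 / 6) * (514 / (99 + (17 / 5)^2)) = 19275 / 2764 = 6.97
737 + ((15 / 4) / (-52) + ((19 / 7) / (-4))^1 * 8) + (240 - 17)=1389751 / 1456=954.50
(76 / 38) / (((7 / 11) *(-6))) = -0.52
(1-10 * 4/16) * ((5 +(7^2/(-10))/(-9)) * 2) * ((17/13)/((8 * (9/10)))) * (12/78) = -8483/18252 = -0.46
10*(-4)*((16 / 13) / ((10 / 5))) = -320 / 13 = -24.62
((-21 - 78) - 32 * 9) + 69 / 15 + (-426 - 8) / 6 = -6821 / 15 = -454.73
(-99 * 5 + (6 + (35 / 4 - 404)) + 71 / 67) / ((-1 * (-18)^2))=236695 / 86832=2.73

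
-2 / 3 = -0.67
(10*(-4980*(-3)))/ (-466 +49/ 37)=-1842600/ 5731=-321.51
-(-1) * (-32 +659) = 627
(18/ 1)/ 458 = 9/ 229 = 0.04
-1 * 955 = -955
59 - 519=-460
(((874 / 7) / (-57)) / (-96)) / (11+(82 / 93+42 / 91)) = 9269 / 5014128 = 0.00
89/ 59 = 1.51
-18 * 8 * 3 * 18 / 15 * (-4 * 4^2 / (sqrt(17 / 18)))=497664 * sqrt(34) / 85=34139.47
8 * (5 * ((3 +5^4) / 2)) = 12560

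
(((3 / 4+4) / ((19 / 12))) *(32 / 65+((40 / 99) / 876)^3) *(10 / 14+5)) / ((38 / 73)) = 1304511458082848 / 80461626376131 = 16.21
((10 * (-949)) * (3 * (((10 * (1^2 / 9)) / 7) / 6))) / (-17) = 47450 / 1071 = 44.30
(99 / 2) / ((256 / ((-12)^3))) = -2673 / 8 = -334.12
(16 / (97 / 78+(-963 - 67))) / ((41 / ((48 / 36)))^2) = -6656 / 404665449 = -0.00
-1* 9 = -9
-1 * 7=-7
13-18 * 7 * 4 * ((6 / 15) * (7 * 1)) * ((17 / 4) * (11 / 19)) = -3459.29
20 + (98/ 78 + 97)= 4612/ 39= 118.26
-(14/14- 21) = 20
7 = 7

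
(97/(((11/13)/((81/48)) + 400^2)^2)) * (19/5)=0.00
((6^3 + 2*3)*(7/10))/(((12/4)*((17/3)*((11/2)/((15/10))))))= 2331/935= 2.49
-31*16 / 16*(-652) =20212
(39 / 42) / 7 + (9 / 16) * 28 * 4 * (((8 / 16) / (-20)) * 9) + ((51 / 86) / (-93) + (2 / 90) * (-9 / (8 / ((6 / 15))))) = -183654729 / 13063400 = -14.06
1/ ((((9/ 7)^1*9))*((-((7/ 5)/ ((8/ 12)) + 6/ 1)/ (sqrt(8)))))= -140*sqrt(2)/ 6561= -0.03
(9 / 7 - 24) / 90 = -53 / 210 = -0.25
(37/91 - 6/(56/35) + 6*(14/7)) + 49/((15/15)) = 20987/364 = 57.66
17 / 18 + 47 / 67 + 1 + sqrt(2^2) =4.65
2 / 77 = 0.03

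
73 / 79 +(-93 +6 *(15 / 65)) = -93140 / 1027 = -90.69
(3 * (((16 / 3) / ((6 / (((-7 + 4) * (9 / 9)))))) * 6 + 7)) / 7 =-27 / 7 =-3.86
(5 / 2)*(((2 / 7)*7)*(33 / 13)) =165 / 13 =12.69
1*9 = 9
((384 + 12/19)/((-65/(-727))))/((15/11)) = 3154.77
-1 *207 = -207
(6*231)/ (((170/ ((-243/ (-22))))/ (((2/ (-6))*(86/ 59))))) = -219429/ 5015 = -43.75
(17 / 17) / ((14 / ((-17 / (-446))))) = 0.00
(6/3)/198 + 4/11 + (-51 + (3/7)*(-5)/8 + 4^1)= -259981/5544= -46.89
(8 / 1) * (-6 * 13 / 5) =-624 / 5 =-124.80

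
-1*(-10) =10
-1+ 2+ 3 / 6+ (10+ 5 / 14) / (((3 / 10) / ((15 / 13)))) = 7523 / 182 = 41.34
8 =8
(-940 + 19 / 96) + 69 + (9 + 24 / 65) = -5375341 / 6240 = -861.43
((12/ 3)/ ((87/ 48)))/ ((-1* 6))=-32/ 87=-0.37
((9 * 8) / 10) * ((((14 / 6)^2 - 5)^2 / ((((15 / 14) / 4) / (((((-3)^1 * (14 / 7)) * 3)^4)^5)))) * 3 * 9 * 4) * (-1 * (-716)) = 130855239509149990523453703192576 / 25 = 5234209580365999620938148000000.00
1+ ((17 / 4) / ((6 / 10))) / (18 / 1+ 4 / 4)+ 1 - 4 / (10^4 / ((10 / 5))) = 338011 / 142500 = 2.37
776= 776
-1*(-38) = 38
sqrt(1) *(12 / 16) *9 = 27 / 4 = 6.75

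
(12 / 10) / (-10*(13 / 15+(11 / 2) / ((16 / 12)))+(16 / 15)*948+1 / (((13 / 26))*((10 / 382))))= 72 / 62261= 0.00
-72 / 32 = -9 / 4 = -2.25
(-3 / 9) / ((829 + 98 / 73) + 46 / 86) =-3139 / 7824372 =-0.00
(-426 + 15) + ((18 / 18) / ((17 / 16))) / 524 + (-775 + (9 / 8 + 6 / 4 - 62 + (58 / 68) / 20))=-55467023 / 44540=-1245.33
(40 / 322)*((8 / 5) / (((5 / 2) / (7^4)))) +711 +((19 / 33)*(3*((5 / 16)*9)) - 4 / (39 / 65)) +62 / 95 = 1039155197 / 1153680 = 900.73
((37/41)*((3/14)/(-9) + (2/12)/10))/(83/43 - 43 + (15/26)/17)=351611/2238390490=0.00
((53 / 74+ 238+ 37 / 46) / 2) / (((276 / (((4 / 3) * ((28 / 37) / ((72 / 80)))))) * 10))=317072 / 6517809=0.05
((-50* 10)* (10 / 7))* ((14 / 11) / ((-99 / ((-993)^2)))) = 1095610000 / 121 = 9054628.10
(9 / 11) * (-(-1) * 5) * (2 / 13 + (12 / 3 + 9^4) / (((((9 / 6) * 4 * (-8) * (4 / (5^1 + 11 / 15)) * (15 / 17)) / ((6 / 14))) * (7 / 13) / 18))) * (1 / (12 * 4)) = -486596601 / 1793792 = -271.27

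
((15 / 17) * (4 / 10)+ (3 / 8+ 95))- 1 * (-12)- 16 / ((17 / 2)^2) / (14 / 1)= 1743213 / 16184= 107.71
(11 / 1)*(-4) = -44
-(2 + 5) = -7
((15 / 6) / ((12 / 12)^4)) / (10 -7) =5 / 6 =0.83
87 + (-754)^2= 568603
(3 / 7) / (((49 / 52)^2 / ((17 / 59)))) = 137904 / 991613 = 0.14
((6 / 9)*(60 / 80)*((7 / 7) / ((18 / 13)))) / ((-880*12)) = -13 / 380160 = -0.00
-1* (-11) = 11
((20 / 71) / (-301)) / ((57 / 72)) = -480 / 406049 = -0.00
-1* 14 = -14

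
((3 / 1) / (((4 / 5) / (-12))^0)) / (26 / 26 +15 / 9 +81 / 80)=0.82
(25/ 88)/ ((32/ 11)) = 25/ 256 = 0.10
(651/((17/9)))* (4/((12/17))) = 1953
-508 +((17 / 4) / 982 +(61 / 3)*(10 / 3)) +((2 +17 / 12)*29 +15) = -11529509 / 35352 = -326.13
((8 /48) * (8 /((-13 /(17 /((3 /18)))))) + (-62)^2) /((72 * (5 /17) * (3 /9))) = 70601 /130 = 543.08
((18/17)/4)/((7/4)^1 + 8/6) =54/629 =0.09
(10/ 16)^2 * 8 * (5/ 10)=25/ 16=1.56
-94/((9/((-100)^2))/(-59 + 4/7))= 384460000/63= 6102539.68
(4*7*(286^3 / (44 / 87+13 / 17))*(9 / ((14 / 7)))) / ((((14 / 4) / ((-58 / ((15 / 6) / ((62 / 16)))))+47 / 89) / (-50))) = -264248533434085200 / 1114247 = -237154359342.30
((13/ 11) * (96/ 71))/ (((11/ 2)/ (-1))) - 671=-5767057/ 8591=-671.29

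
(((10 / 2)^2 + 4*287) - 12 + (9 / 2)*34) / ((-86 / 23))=-15111 / 43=-351.42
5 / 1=5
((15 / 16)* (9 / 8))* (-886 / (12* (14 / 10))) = -99675 / 1792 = -55.62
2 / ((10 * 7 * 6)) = 1 / 210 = 0.00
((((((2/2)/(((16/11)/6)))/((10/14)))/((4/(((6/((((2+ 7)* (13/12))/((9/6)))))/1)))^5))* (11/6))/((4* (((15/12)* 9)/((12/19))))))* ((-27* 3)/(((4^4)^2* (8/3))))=-16671501/369862482329600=-0.00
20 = 20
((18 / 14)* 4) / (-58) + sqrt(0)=-18 / 203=-0.09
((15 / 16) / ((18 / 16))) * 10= 25 / 3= 8.33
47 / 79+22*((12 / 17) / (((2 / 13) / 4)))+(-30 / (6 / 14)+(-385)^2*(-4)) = -795815655 / 1343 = -592565.64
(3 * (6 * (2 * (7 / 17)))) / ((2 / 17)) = 126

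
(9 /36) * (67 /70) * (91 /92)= 0.24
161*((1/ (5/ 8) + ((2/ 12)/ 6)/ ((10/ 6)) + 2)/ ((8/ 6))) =34937/ 80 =436.71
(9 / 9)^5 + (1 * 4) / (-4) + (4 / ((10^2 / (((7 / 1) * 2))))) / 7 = 0.08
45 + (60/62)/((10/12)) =1431/31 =46.16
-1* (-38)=38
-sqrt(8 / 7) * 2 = -4 * sqrt(14) / 7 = -2.14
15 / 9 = 5 / 3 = 1.67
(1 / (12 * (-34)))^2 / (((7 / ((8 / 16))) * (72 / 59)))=0.00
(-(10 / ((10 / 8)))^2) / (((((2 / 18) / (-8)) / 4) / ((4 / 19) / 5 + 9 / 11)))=16570368 / 1045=15856.81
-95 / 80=-19 / 16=-1.19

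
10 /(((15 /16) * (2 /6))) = 32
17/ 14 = 1.21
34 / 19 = 1.79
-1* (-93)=93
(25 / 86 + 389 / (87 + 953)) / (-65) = -29727 / 2906800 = -0.01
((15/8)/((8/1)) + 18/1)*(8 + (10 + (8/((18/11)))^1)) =40067/96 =417.36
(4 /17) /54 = 2 /459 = 0.00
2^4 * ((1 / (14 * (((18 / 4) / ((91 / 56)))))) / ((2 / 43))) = 559 / 63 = 8.87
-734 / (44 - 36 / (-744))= -45508 / 2731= -16.66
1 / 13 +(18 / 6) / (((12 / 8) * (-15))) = -11 / 195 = -0.06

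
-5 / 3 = -1.67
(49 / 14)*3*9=189 / 2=94.50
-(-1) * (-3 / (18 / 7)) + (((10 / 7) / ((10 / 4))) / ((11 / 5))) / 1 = -419 / 462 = -0.91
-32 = -32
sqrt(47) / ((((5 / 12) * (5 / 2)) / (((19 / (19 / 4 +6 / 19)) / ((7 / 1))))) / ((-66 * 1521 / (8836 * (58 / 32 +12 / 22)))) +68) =13915908864 * sqrt(47) / 940666800877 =0.10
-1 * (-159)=159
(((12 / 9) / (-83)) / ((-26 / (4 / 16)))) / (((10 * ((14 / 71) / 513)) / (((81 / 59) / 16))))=983421 / 285201280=0.00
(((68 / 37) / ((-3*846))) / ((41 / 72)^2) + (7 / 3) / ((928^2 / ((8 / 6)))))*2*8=-12628607779 / 354018357936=-0.04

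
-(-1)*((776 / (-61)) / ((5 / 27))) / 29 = -20952 / 8845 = -2.37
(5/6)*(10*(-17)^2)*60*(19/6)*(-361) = -495562750/3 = -165187583.33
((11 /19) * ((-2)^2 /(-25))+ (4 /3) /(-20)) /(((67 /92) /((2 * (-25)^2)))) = -1044200 /3819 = -273.42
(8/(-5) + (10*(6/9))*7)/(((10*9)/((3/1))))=338/225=1.50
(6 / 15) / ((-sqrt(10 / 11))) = -sqrt(110) / 25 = -0.42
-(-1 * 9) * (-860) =-7740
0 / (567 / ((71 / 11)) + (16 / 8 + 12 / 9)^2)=0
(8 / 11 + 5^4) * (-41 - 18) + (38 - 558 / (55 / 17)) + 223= -2025616 / 55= -36829.38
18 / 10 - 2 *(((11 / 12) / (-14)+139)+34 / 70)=-116357 / 420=-277.04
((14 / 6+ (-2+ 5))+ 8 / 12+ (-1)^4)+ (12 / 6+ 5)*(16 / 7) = 23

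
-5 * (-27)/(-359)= -135/359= -0.38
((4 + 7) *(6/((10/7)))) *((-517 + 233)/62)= -32802/155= -211.63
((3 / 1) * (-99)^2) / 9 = 3267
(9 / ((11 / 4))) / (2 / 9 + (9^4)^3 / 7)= 2268 / 27960524111773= 0.00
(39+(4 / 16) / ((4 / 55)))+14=903 / 16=56.44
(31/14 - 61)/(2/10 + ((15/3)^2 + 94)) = -0.49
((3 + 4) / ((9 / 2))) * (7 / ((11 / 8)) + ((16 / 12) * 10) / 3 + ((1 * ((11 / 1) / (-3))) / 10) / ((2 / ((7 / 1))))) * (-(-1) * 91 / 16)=10407943 / 142560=73.01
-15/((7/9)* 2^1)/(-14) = 0.69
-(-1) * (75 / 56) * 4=75 / 14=5.36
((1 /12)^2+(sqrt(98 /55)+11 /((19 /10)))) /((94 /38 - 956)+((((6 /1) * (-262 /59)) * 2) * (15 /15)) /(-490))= -229241845 /37706596848 - 384503 * sqrt(110) /2880365037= -0.01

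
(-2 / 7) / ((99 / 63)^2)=-14 / 121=-0.12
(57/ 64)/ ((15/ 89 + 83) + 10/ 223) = 377093/ 35232768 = 0.01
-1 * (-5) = 5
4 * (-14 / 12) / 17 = -14 / 51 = -0.27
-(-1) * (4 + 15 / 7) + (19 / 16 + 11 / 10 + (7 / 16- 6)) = 803 / 280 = 2.87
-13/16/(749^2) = -13/8976016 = -0.00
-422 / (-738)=211 / 369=0.57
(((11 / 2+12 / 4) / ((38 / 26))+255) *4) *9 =178398 / 19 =9389.37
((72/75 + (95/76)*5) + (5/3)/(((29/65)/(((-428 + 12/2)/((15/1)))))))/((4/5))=-2554819/20880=-122.36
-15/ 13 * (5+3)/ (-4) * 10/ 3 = 100/ 13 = 7.69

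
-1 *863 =-863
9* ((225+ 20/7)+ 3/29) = 416484/203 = 2051.65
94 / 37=2.54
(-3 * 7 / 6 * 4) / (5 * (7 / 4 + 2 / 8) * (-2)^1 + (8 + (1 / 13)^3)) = 30758 / 26363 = 1.17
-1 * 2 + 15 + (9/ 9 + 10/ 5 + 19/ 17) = 291/ 17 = 17.12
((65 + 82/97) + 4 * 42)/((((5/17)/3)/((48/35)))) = 55527984/16975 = 3271.16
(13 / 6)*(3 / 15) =13 / 30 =0.43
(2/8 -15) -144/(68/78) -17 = -13391/68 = -196.93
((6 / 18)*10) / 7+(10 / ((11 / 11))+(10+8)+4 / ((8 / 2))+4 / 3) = 647 / 21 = 30.81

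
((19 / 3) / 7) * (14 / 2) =6.33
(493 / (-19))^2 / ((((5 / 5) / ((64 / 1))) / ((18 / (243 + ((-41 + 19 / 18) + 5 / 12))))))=3811.83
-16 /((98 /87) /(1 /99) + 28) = -232 /2023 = -0.11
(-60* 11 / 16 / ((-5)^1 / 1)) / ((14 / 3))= 99 / 56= 1.77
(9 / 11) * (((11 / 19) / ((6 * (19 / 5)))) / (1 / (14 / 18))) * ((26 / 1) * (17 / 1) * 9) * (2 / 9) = 15470 / 1083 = 14.28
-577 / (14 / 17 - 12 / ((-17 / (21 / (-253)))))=-2481677 / 3290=-754.31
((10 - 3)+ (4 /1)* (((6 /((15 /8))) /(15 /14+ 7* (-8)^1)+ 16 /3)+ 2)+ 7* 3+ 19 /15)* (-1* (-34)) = 7630314 /3845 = 1984.48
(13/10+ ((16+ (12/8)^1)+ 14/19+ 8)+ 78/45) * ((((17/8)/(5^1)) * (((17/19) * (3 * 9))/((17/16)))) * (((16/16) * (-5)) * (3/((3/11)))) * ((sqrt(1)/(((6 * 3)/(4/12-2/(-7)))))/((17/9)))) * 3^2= -2549.15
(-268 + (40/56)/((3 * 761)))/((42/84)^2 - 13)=21.02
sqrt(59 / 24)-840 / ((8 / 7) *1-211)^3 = 288120 / 3170044709 + sqrt(354) / 12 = 1.57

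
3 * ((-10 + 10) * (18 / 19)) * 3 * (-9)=0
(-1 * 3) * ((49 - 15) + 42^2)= -5394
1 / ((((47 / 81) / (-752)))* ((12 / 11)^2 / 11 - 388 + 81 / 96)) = 55199232 / 16485151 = 3.35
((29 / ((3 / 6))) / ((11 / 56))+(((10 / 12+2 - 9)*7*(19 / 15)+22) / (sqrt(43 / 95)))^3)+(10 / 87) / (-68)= -114293.03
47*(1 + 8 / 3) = 172.33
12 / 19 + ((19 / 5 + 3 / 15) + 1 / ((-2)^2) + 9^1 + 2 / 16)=14.01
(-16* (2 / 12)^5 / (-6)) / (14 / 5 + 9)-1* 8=-1376347 / 172044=-8.00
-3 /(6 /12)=-6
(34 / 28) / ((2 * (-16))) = -17 / 448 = -0.04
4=4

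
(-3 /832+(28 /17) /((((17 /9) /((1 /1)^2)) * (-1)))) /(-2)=210531 /480896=0.44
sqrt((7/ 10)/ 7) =sqrt(10)/ 10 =0.32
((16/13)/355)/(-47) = -16/216905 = -0.00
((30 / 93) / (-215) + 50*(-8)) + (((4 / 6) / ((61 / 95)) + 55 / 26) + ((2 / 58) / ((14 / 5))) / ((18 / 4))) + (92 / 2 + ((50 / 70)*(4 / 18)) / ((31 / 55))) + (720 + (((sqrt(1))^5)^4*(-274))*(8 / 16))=897792946385 / 3862530126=232.44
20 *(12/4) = 60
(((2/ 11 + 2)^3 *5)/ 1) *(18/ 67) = 1244160/ 89177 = 13.95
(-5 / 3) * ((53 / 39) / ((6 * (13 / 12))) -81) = 204805 / 1521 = 134.65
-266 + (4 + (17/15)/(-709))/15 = -42391127/159525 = -265.73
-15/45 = -1/3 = -0.33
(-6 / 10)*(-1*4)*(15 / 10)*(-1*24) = -432 / 5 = -86.40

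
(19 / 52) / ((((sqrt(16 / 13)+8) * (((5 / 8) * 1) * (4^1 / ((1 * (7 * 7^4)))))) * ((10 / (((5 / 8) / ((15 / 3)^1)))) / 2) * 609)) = 45619 / 3549600-45619 * sqrt(13) / 92289600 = 0.01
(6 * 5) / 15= 2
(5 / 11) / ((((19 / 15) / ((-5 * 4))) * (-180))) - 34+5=-18158 / 627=-28.96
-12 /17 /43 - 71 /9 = -52009 /6579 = -7.91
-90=-90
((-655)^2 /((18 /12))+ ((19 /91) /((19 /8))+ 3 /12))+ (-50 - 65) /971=286016.89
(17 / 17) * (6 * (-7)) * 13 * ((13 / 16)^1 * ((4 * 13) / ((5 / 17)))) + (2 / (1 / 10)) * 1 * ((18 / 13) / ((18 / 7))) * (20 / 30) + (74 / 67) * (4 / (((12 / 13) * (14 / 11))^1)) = -4781386903 / 60970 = -78421.96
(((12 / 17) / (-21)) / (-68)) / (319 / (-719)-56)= -719 / 82099409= -0.00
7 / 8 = 0.88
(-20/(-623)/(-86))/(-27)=10/723303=0.00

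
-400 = -400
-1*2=-2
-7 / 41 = -0.17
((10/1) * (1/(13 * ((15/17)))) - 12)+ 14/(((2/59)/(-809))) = -13030997/39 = -334128.13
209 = 209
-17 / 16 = -1.06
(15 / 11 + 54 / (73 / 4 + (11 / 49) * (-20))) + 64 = 685189 / 9889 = 69.29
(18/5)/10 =9/25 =0.36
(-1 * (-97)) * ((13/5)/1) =1261/5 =252.20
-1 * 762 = -762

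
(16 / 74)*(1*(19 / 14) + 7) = 468 / 259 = 1.81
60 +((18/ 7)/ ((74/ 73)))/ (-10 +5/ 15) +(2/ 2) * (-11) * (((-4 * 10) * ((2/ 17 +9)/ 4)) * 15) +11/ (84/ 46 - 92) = 235283147203/ 15577814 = 15103.73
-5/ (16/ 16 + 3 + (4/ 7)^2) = -245/ 212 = -1.16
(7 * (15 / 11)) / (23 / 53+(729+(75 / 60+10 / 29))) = 129108 / 9887603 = 0.01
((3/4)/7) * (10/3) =0.36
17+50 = 67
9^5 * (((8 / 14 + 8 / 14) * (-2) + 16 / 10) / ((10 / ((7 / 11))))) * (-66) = 4251528 / 25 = 170061.12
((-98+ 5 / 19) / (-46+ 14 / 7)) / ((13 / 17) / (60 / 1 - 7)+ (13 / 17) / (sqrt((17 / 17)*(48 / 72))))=2.34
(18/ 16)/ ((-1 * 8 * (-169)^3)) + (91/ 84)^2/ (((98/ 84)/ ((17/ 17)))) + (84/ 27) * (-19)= -1130824811953/ 19461693888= -58.11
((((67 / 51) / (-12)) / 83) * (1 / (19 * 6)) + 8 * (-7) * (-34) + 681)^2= 224073151658628287929 / 33532716073536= 6682224.94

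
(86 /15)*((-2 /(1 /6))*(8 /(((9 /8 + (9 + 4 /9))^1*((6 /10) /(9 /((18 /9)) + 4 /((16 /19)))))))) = -610944 /761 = -802.82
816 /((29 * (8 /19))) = 1938 /29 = 66.83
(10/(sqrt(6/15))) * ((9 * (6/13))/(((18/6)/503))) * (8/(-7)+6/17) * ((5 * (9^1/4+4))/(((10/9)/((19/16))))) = -4547937375 * sqrt(10)/49504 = -290518.76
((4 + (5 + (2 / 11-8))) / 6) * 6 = 13 / 11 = 1.18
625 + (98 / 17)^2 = 190229 / 289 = 658.23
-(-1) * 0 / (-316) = 0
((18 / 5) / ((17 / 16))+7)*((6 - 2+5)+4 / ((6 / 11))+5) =221.62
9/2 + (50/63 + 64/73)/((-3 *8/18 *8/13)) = 60443/24528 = 2.46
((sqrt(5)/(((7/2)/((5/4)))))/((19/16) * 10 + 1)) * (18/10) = 36 * sqrt(5)/721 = 0.11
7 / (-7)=-1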